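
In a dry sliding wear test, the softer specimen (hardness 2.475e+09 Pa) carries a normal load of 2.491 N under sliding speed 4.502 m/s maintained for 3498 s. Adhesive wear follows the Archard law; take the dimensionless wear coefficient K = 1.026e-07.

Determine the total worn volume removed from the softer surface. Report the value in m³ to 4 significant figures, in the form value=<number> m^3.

value=1.626e-12 m^3

All working math runs at full precision. Shown intermediates are rounded; rounded just once to 4 significant figures.
Total distance L = v·t = 4.502 m/s × 3498 s = 1.575e+04 m.
In SI base units, W = 2.491 N, H = 2.475e+09 Pa, K = 1.026e-07.
Apply Archard: V = K·W·L/H = 1.026e-07 · 2.491 · 1.575e+04 / 2.475e+09 = 1.626e-12 m³.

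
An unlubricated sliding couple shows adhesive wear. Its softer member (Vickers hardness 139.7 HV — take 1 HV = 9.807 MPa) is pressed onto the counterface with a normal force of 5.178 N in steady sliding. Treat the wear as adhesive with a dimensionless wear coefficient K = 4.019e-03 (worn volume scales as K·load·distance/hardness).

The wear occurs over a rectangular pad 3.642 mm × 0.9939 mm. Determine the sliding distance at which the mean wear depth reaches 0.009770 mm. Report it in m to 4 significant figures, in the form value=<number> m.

Every step keeps full float precision; the intermediates are printed rounded. Rounded just once to four significant digits.
Hardness H = 139.7 HV × 9.807 MPa/HV = 1370 MPa = 1.370e+09 Pa.
Pad sides 3.642 mm × 0.9939 mm = 3.642e-03 m × 9.939e-04 m. Contact area A = 3.642e-03 m × 9.939e-04 m = 3.620e-06 m².
Depth limit h_lim = 0.009770 mm = 9.770e-06 m.
Restated in SI base units: W = 5.178 N, H = 1.370e+09 Pa, K = 4.019e-03.
At the depth limit, V_lim = h_lim·A = 9.770e-06 · 3.620e-06 = 3.537e-11 m³.
Inverting, life L = V_lim·H/(K·W) = 3.537e-11 · 1.370e+09 / (4.019e-03 · 5.178) = 2.328 m.

value=2.328 m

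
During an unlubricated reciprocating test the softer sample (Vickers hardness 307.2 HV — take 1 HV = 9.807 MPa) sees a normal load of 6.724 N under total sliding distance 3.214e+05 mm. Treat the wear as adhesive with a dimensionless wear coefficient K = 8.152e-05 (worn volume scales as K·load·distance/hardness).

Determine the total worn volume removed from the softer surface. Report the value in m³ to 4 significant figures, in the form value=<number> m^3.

value=5.848e-11 m^3

Each operation runs at full precision — quoted intermediates are rounded. Rounded just once: four significant digits.
Sliding distance L = 3.214e+05 mm = 321.4 m.
Hardness H = 307.2 HV × 9.807 MPa/HV = 3013 MPa = 3.013e+09 Pa.
Collected in SI base units: W = 6.724 N, H = 3.013e+09 Pa, K = 8.152e-05.
Volume removed: V = K·W·L/H = 8.152e-05 · 6.724 · 321.4 / 3.013e+09 = 5.848e-11 m³.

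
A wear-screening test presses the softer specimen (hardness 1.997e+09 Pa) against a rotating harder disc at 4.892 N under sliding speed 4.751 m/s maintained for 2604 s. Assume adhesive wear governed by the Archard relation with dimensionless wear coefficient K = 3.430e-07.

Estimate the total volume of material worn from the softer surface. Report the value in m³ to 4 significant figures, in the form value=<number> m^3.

value=1.040e-11 m^3

The computation keeps full float precision; intermediate values are printed rounded — rounded once at the end: 4 significant digits.
Convert: Total distance L = v·t = 4.751 m/s × 2604 s = 1.237e+04 m.
SI base units throughout: W = 4.892 N, H = 1.997e+09 Pa, K = 3.430e-07.
Archard relation: V = K·W·L/H = 3.430e-07 · 4.892 · 1.237e+04 / 1.997e+09 = 1.040e-11 m³.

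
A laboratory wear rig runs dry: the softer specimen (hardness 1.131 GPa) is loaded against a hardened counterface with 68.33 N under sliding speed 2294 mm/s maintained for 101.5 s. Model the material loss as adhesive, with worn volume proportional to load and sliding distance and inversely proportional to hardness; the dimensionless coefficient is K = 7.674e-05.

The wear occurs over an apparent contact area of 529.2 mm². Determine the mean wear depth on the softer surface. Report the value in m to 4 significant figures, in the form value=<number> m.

value=2.040e-06 m

Shown intermediates are rounded — the algebra carries exact precision — a lone final rounding to four significant figures.
Sliding speed v = 2294 mm/s = 2.294 m/s. Distance L = v·t = 2.294 m/s × 101.5 s = 232.8 m.
Hardness H = 1.131 GPa = 1.131e+09 Pa.
Contact area A = 529.2 mm² = 5.292e-04 m².
Working in SI base units: W = 68.33 N, H = 1.131e+09 Pa, K = 7.674e-05.
By Archard's law, V = K·W·L/H = 7.674e-05 · 68.33 · 232.8 / 1.131e+09 = 1.080e-09 m³.
Wear depth h = V/A = 1.080e-09 / 5.292e-04 = 2.040e-06 m.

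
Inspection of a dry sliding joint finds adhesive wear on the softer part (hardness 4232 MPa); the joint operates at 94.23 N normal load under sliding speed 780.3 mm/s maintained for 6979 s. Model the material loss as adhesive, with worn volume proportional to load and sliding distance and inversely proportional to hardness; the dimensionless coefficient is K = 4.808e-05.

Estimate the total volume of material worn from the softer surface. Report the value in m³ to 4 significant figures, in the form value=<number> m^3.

value=5.830e-09 m^3

Intermediate values are printed rounded, and the algebra carries exact precision, and one last rounding to 4 significant figures.
Convert: Sliding speed v = 780.3 mm/s = 0.7803 m/s. The distance L = v·t = 0.7803 m/s × 6979 s = 5446 m.
Convert: Hardness H = 4232 MPa = 4.232e+09 Pa.
SI base units throughout: W = 94.23 N, H = 4.232e+09 Pa, K = 4.808e-05.
Wear volume V = K·W·L/H = 4.808e-05 · 94.23 · 5446 / 4.232e+09 = 5.830e-09 m³.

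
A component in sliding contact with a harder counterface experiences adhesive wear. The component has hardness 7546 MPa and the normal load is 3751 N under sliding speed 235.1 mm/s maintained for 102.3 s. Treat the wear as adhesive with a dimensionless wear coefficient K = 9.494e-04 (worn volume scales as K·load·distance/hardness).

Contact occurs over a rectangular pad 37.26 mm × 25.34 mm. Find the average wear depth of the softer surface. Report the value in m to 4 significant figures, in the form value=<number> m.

All working math holds full precision; intermediate values appear rounded — rounded just once: four significant digits.
Convert: Sliding speed v = 235.1 mm/s = 0.2351 m/s. Distance covered L = v·t = 0.2351 m/s × 102.3 s = 24.05 m.
Convert: Hardness H = 7546 MPa = 7.546e+09 Pa.
Convert: Pad sides 37.26 mm × 25.34 mm = 0.03726 m × 0.02534 m. Contact area A = 0.03726 m × 0.02534 m = 9.442e-04 m².
Expressed in SI base units: W = 3751 N, H = 7.546e+09 Pa, K = 9.494e-04.
The Archard volume V = K·W·L/H = 9.494e-04 · 3751 · 24.05 / 7.546e+09 = 1.135e-08 m³.
Mean wear depth h = V/A = 1.135e-08 / 9.442e-04 = 1.202e-05 m.

value=1.202e-05 m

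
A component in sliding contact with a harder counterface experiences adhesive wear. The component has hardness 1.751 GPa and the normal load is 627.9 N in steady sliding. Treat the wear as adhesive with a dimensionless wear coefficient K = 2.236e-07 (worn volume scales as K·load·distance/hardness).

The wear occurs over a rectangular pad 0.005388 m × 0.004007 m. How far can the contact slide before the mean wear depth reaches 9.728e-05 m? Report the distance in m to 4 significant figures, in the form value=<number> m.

value=2.619e+04 m

Intermediates are shown rounded; all arithmetic carries exact precision. Rounded once at the end: 4 significant digits.
Hardness H = 1.751 GPa = 1.751e+09 Pa.
Contact area A = 0.005388 m × 0.004007 m = 2.159e-05 m².
In SI base units, W = 627.9 N, H = 1.751e+09 Pa, K = 2.236e-07.
Volume at the limit: V_lim = h_lim·A = 9.728e-05 · 2.159e-05 = 2.100e-09 m³.
So the life L = V_lim·H/(K·W) = 2.100e-09 · 1.751e+09 / (2.236e-07 · 627.9) = 2.619e+04 m.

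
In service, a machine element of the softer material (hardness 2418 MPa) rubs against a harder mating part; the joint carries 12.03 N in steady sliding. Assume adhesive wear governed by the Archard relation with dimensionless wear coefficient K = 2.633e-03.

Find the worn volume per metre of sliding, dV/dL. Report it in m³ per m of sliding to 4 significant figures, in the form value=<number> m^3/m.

Printed values are rounded. The algebra keeps full float precision — one final rounding: four significant figures.
Convert: Hardness H = 2418 MPa = 2.418e+09 Pa.
Collected in SI base units: W = 12.03 N, H = 2.418e+09 Pa, K = 2.633e-03.
Rate of wear dV/dL = K·W/H: 2.633e-03 · 12.03 / 2.418e+09 = 1.310e-11 m³/m.

value=1.310e-11 m^3/m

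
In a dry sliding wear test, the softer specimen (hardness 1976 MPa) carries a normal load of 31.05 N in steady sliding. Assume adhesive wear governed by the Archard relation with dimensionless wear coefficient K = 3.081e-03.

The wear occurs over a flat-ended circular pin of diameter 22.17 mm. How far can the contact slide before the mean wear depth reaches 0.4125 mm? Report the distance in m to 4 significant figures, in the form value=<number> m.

Shown intermediates are rounded. The computation maintains full precision — one final rounding to four significant digits.
Hardness H = 1976 MPa = 1.976e+09 Pa.
Pin diameter d = 22.17 mm = 0.02217 m. Contact area A = π·d²/4 = π·(0.02217 m)²/4 = 3.860e-04 m².
Depth limit h_lim = 0.4125 mm = 4.125e-04 m.
Collected in SI base units: W = 31.05 N, H = 1.976e+09 Pa, K = 3.081e-03.
Wearable volume V_lim = h_lim·A = 4.125e-04 · 3.860e-04 = 1.592e-07 m³.
Sliding life L = V_lim·H/(K·W) = 1.592e-07 · 1.976e+09 / (3.081e-03 · 31.05) = 3289 m.

value=3289 m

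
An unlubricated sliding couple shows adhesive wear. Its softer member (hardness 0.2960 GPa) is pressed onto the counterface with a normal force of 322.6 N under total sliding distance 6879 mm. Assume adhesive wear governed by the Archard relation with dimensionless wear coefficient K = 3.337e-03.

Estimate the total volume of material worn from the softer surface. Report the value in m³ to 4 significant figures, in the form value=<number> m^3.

Every step holds full float precision; intermediate values are printed rounded. Rounded just once: four significant figures.
Distance L = 6879 mm = 6.879 m.
Hardness H = 0.2960 GPa = 2.960e+08 Pa.
Expressed in SI base units: W = 322.6 N, H = 2.960e+08 Pa, K = 3.337e-03.
Worn volume V = K·W·L/H = 3.337e-03 · 322.6 · 6.879 / 2.960e+08 = 2.502e-08 m³.

value=2.502e-08 m^3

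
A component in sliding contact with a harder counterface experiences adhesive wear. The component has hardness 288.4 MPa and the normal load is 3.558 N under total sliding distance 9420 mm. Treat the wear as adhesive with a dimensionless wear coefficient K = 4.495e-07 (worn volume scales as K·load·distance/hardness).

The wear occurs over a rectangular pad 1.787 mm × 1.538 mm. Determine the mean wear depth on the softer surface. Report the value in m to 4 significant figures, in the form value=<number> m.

value=1.901e-08 m

The intermediates are shown rounded, and each operation runs at exact precision; rounded just once, at four significant figures.
Distance covered L = 9420 mm = 9.420 m.
Hardness H = 288.4 MPa = 2.884e+08 Pa.
Pad sides 1.787 mm × 1.538 mm = 0.001787 m × 0.001538 m. Contact area A = 0.001787 m × 0.001538 m = 2.748e-06 m².
Restated in SI base units: W = 3.558 N, H = 2.884e+08 Pa, K = 4.495e-07.
Volume removed: V = K·W·L/H = 4.495e-07 · 3.558 · 9.420 / 2.884e+08 = 5.224e-14 m³.
Average depth h = V/A = 5.224e-14 / 2.748e-06 = 1.901e-08 m.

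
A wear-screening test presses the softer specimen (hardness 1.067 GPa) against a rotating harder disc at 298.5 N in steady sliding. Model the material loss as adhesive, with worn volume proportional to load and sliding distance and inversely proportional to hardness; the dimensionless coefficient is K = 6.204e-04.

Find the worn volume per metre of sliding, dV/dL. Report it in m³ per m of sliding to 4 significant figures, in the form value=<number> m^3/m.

value=1.736e-10 m^3/m

All working math keeps exact precision — the intermediates are displayed rounded. Rounded just once: 4 significant digits.
Convert: Hardness H = 1.067 GPa = 1.067e+09 Pa.
Expressed in SI base units: W = 298.5 N, H = 1.067e+09 Pa, K = 6.204e-04.
The wear rate dV/dL = K·W/H: 6.204e-04 · 298.5 / 1.067e+09 = 1.736e-10 m³/m.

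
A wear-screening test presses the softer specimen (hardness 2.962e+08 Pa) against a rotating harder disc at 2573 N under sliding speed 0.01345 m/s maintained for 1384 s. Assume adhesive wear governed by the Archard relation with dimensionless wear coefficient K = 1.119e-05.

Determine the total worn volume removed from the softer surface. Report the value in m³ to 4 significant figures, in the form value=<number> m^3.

The computation holds full float precision — intermediates are shown rounded. Rounded once at the end: 4 significant digits.
Path length L = v·t = 0.01345 m/s × 1384 s = 18.61 m.
As SI base values: W = 2573 N, H = 2.962e+08 Pa, K = 1.119e-05.
Wear volume V = K·W·L/H = 1.119e-05 · 2573 · 18.61 / 2.962e+08 = 1.809e-09 m³.

value=1.809e-09 m^3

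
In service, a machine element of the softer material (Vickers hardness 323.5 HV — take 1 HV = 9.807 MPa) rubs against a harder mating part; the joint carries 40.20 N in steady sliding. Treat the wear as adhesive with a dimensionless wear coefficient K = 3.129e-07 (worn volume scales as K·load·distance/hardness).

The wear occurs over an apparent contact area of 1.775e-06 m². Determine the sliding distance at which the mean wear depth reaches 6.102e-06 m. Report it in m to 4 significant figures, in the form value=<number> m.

All working math maintains full float precision; printed values are rounded — rounded once at the end, at four significant digits.
Hardness H = 323.5 HV × 9.807 MPa/HV = 3173 MPa = 3.173e+09 Pa.
In SI base units, W = 40.20 N, H = 3.173e+09 Pa, K = 3.129e-07.
Permissible volume V_lim = h_lim·A = 6.102e-06 · 1.775e-06 = 1.083e-11 m³.
Inverting, life L = V_lim·H/(K·W) = 1.083e-11 · 3.173e+09 / (3.129e-07 · 40.20) = 2732 m.

value=2732 m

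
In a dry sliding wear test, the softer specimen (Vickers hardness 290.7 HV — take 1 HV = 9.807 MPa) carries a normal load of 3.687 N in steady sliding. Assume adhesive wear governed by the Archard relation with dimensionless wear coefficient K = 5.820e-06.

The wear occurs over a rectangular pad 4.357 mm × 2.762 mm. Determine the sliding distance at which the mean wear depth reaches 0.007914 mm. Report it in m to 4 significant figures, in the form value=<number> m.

Each operation maintains exact precision, and intermediates are printed rounded; one last rounding: 4 significant digits.
Convert: Hardness H = 290.7 HV × 9.807 MPa/HV = 2851 MPa = 2.851e+09 Pa.
Convert: Pad sides 4.357 mm × 2.762 mm = 0.004357 m × 0.002762 m. Contact area A = 0.004357 m × 0.002762 m = 1.203e-05 m².
Convert: Depth limit h_lim = 0.007914 mm = 7.914e-06 m.
SI base units throughout: W = 3.687 N, H = 2.851e+09 Pa, K = 5.820e-06.
Wearable volume V_lim = h_lim·A = 7.914e-06 · 1.203e-05 = 9.524e-11 m³.
Inverting, life L = V_lim·H/(K·W) = 9.524e-11 · 2.851e+09 / (5.820e-06 · 3.687) = 1.265e+04 m.

value=1.265e+04 m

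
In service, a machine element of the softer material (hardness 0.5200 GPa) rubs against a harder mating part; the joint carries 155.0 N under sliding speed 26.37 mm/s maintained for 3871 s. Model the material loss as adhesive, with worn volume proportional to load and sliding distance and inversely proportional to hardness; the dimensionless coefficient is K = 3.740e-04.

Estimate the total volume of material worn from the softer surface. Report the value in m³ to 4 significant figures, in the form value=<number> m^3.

value=1.138e-08 m^3

The intermediates are printed rounded, and every step runs at exact precision. Rounded just once, at four significant figures.
Sliding speed v = 26.37 mm/s = 0.02637 m/s. Distance L = v·t = 0.02637 m/s × 3871 s = 102.1 m.
Hardness H = 0.5200 GPa = 5.200e+08 Pa.
As SI base values: W = 155.0 N, H = 5.200e+08 Pa, K = 3.740e-04.
Wear volume V = K·W·L/H = 3.740e-04 · 155.0 · 102.1 / 5.200e+08 = 1.138e-08 m³.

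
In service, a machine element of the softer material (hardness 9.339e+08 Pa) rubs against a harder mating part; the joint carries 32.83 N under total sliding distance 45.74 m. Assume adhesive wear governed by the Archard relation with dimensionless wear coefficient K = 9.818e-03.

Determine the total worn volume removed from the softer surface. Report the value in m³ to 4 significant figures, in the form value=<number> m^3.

value=1.579e-08 m^3

All arithmetic keeps full precision, and intermediate values are displayed rounded. Rounded once at the end, at 4 significant digits.
In SI base units: W = 32.83 N, H = 9.339e+08 Pa, K = 9.818e-03.
Archard volume V = K·W·L/H = 9.818e-03 · 32.83 · 45.74 / 9.339e+08 = 1.579e-08 m³.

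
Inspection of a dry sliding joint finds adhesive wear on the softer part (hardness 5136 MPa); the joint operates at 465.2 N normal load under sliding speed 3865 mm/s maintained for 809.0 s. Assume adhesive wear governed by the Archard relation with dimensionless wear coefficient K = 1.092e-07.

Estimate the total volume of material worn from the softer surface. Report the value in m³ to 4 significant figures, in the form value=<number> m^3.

value=3.093e-11 m^3

Displayed values are rounded; every step keeps full precision. Rounded just once, at 4 significant digits.
Sliding speed v = 3865 mm/s = 3.865 m/s. Total distance L = v·t = 3.865 m/s × 809.0 s = 3127 m.
Hardness H = 5136 MPa = 5.136e+09 Pa.
Expressed in SI base units: W = 465.2 N, H = 5.136e+09 Pa, K = 1.092e-07.
The Archard volume V = K·W·L/H = 1.092e-07 · 465.2 · 3127 / 5.136e+09 = 3.093e-11 m³.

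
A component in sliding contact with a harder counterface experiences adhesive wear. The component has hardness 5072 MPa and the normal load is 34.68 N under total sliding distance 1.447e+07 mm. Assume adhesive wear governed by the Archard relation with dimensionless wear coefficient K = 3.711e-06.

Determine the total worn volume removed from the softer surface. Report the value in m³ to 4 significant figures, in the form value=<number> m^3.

value=3.672e-10 m^3

Quoted intermediates are rounded, and each operation keeps full precision; one final rounding, at four significant figures.
Path length L = 1.447e+07 mm = 1.447e+04 m.
Hardness H = 5072 MPa = 5.072e+09 Pa.
As SI base values: W = 34.68 N, H = 5.072e+09 Pa, K = 3.711e-06.
Apply Archard: V = K·W·L/H = 3.711e-06 · 34.68 · 1.447e+04 / 5.072e+09 = 3.672e-10 m³.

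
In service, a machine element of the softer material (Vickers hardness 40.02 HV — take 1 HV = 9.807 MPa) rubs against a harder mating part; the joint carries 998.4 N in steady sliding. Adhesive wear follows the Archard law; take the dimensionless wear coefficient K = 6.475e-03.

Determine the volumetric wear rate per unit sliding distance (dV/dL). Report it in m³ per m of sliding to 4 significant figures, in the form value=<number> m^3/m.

The intermediates are shown rounded, and all arithmetic keeps exact precision. Rounded once at the end: four significant figures.
Convert: Hardness H = 40.02 HV × 9.807 MPa/HV = 392.5 MPa = 3.925e+08 Pa.
Collected in SI base units: W = 998.4 N, H = 3.925e+08 Pa, K = 6.475e-03.
Sliding wear rate dV/dL = K·W/H: 6.475e-03 · 998.4 / 3.925e+08 = 1.647e-08 m³/m.

value=1.647e-08 m^3/m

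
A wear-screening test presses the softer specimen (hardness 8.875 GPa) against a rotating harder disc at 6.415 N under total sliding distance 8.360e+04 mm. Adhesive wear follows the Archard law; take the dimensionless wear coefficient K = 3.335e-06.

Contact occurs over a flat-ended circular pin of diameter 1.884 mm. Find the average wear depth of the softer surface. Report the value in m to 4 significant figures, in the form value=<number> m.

value=7.229e-08 m

The intermediates are shown rounded — every step maintains full precision; rounded once at the end: 4 significant figures.
Path length L = 8.360e+04 mm = 83.60 m.
Hardness H = 8.875 GPa = 8.875e+09 Pa.
Pin diameter d = 1.884 mm = 0.001884 m. Contact area A = π·d²/4 = π·(0.001884 m)²/4 = 2.788e-06 m².
In SI base units, W = 6.415 N, H = 8.875e+09 Pa, K = 3.335e-06.
Archard relation: V = K·W·L/H = 3.335e-06 · 6.415 · 83.60 / 8.875e+09 = 2.015e-13 m³.
Wear depth h = V/A = 2.015e-13 / 2.788e-06 = 7.229e-08 m.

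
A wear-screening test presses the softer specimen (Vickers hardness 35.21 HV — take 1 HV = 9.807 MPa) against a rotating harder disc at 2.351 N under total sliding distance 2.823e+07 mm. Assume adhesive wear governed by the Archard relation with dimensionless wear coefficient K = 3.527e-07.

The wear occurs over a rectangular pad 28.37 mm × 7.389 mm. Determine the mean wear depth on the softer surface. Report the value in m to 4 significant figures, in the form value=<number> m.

Intermediates are printed rounded; all arithmetic maintains full float precision. Rounded once at the end: 4 significant digits.
Sliding distance L = 2.823e+07 mm = 2.823e+04 m.
Hardness H = 35.21 HV × 9.807 MPa/HV = 345.3 MPa = 3.453e+08 Pa.
Pad sides 28.37 mm × 7.389 mm = 0.02837 m × 0.007389 m. Contact area A = 0.02837 m × 0.007389 m = 2.096e-04 m².
Collected in SI base units: W = 2.351 N, H = 3.453e+08 Pa, K = 3.527e-07.
Wear volume V = K·W·L/H = 3.527e-07 · 2.351 · 2.823e+04 / 3.453e+08 = 6.779e-11 m³.
Average depth h = V/A = 6.779e-11 / 2.096e-04 = 3.234e-07 m.

value=3.234e-07 m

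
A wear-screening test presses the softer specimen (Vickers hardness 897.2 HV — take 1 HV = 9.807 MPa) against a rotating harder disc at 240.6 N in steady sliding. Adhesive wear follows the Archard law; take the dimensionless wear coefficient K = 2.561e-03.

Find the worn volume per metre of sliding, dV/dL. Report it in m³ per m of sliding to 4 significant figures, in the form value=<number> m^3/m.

Quoted intermediates are rounded. Every step keeps full precision, and a single final rounding to four significant figures.
Convert: Hardness H = 897.2 HV × 9.807 MPa/HV = 8799 MPa = 8.799e+09 Pa.
In SI base units: W = 240.6 N, H = 8.799e+09 Pa, K = 2.561e-03.
Wear rate dV/dL = K·W/H, per unit distance: 2.561e-03 · 240.6 / 8.799e+09 = 7.003e-11 m³/m.

value=7.003e-11 m^3/m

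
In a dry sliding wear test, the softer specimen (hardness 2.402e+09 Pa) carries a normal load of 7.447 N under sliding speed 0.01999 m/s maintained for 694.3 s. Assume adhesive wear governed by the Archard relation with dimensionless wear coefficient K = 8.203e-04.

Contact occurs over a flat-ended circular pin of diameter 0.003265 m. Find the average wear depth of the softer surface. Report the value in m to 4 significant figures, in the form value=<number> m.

The intermediates appear rounded; the computation runs at exact precision — one last rounding: four significant digits.
Distance L = v·t = 0.01999 m/s × 694.3 s = 13.88 m.
Contact area A = π·d²/4 = π·(0.003265 m)²/4 = 8.373e-06 m².
In SI base units, W = 7.447 N, H = 2.402e+09 Pa, K = 8.203e-04.
Volume removed: V = K·W·L/H = 8.203e-04 · 7.447 · 13.88 / 2.402e+09 = 3.530e-11 m³.
Mean depth h = V/A = 3.530e-11 / 8.373e-06 = 4.216e-06 m.

value=4.216e-06 m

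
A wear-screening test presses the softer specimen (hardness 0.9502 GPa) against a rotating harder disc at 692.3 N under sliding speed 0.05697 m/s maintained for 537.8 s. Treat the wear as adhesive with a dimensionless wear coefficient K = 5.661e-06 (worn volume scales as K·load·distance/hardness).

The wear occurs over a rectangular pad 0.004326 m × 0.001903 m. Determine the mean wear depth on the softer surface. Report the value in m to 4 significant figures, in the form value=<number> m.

value=1.535e-05 m

Intermediate values are shown rounded — each operation runs at exact precision — one last rounding: 4 significant figures.
Distance covered L = v·t = 0.05697 m/s × 537.8 s = 30.64 m.
Hardness H = 0.9502 GPa = 9.502e+08 Pa.
Contact area A = 0.004326 m × 0.001903 m = 8.232e-06 m².
Collected in SI base units: W = 692.3 N, H = 9.502e+08 Pa, K = 5.661e-06.
Archard volume V = K·W·L/H = 5.661e-06 · 692.3 · 30.64 / 9.502e+08 = 1.264e-10 m³.
Mean wear depth h = V/A = 1.264e-10 / 8.232e-06 = 1.535e-05 m.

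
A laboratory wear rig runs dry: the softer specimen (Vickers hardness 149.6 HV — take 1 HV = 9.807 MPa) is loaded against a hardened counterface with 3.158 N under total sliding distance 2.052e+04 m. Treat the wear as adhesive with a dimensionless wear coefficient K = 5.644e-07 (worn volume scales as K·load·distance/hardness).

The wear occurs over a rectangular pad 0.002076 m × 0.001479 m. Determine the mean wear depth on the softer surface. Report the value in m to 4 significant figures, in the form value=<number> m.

value=8.119e-06 m

Each operation runs at exact precision, and intermediates are shown rounded, and a single final rounding to 4 significant figures.
Hardness H = 149.6 HV × 9.807 MPa/HV = 1467 MPa = 1.467e+09 Pa.
Contact area A = 0.002076 m × 0.001479 m = 3.070e-06 m².
Working in SI base units: W = 3.158 N, H = 1.467e+09 Pa, K = 5.644e-07.
The Archard volume V = K·W·L/H = 5.644e-07 · 3.158 · 2.052e+04 / 1.467e+09 = 2.493e-11 m³.
Depth of wear h = V/A = 2.493e-11 / 3.070e-06 = 8.119e-06 m.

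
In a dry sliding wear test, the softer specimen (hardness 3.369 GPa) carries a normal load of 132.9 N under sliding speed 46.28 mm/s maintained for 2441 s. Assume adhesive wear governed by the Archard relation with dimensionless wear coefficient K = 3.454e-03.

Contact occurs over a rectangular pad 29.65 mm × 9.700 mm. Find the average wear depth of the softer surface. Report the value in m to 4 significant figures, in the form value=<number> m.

Intermediate values are printed rounded. All arithmetic keeps exact precision; a single final rounding to four significant digits.
Convert: Sliding speed v = 46.28 mm/s = 0.04628 m/s. Sliding distance L = v·t = 0.04628 m/s × 2441 s = 113.0 m.
Convert: Hardness H = 3.369 GPa = 3.369e+09 Pa.
Convert: Pad sides 29.65 mm × 9.700 mm = 0.02965 m × 0.009700 m. Contact area A = 0.02965 m × 0.009700 m = 2.876e-04 m².
SI base units throughout: W = 132.9 N, H = 3.369e+09 Pa, K = 3.454e-03.
Volume removed: V = K·W·L/H = 3.454e-03 · 132.9 · 113.0 / 3.369e+09 = 1.539e-08 m³.
Mean depth h = V/A = 1.539e-08 / 2.876e-04 = 5.352e-05 m.

value=5.352e-05 m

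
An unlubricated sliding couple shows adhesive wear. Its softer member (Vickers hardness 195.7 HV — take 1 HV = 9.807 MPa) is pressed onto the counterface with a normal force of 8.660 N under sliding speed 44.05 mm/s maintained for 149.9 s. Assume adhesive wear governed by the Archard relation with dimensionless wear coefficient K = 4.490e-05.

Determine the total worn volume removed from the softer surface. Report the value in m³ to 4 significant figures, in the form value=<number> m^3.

value=1.338e-12 m^3

Displayed values are rounded, and the computation maintains exact precision. Rounded just once to four significant figures.
Convert: Sliding speed v = 44.05 mm/s = 0.04405 m/s. The distance L = v·t = 0.04405 m/s × 149.9 s = 6.603 m.
Convert: Hardness H = 195.7 HV × 9.807 MPa/HV = 1919 MPa = 1.919e+09 Pa.
Working in SI base units: W = 8.660 N, H = 1.919e+09 Pa, K = 4.490e-05.
By Archard's law, V = K·W·L/H = 4.490e-05 · 8.660 · 6.603 / 1.919e+09 = 1.338e-12 m³.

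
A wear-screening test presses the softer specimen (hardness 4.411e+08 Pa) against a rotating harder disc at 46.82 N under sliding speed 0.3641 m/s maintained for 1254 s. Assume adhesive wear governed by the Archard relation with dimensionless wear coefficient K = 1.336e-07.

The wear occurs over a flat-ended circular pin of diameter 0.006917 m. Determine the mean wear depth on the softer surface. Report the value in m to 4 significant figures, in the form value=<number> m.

The computation runs at exact precision; intermediates are printed rounded — a lone final rounding, at 4 significant digits.
Convert: The distance L = v·t = 0.3641 m/s × 1254 s = 456.6 m.
Convert: Contact area A = π·d²/4 = π·(0.006917 m)²/4 = 3.758e-05 m².
Collected in SI base units: W = 46.82 N, H = 4.411e+08 Pa, K = 1.336e-07.
Apply Archard: V = K·W·L/H = 1.336e-07 · 46.82 · 456.6 / 4.411e+08 = 6.475e-12 m³.
Mean wear depth h = V/A = 6.475e-12 / 3.758e-05 = 1.723e-07 m.

value=1.723e-07 m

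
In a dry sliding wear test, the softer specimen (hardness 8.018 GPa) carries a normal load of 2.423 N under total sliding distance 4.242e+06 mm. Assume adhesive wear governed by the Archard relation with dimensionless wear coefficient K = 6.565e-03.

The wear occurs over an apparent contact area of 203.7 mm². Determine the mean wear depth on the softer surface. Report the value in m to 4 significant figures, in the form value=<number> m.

value=4.131e-05 m

Each operation carries full float precision, and intermediates appear rounded. Rounded just once, at 4 significant digits.
Sliding distance L = 4.242e+06 mm = 4242 m.
Hardness H = 8.018 GPa = 8.018e+09 Pa.
Contact area A = 203.7 mm² = 2.037e-04 m².
In SI base units: W = 2.423 N, H = 8.018e+09 Pa, K = 6.565e-03.
Volume removed: V = K·W·L/H = 6.565e-03 · 2.423 · 4242 / 8.018e+09 = 8.416e-09 m³.
Average depth h = V/A = 8.416e-09 / 2.037e-04 = 4.131e-05 m.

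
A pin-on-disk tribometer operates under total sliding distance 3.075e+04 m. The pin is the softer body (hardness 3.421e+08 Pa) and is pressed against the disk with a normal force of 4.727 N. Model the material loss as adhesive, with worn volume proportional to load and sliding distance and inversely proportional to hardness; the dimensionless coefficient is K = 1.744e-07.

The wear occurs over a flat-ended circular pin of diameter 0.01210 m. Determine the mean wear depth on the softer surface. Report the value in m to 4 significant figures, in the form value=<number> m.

The intermediates are printed rounded. All arithmetic keeps exact precision; one last rounding, at 4 significant digits.
Convert: Contact area A = π·d²/4 = π·(0.01210 m)²/4 = 1.150e-04 m².
Collected in SI base units: W = 4.727 N, H = 3.421e+08 Pa, K = 1.744e-07.
Archard relation: V = K·W·L/H = 1.744e-07 · 4.727 · 3.075e+04 / 3.421e+08 = 7.410e-11 m³.
Wear depth h = V/A = 7.410e-11 / 1.150e-04 = 6.444e-07 m.

value=6.444e-07 m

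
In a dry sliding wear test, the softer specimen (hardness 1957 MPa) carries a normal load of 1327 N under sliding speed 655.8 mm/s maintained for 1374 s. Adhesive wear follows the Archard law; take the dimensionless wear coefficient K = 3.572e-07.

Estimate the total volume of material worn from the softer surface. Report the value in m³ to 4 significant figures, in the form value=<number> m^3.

value=2.182e-10 m^3

Shown intermediates are rounded, and all working math keeps exact precision, and a lone final rounding: four significant digits.
Convert: Sliding speed v = 655.8 mm/s = 0.6558 m/s. Sliding distance L = v·t = 0.6558 m/s × 1374 s = 901.1 m.
Convert: Hardness H = 1957 MPa = 1.957e+09 Pa.
Expressed in SI base units: W = 1327 N, H = 1.957e+09 Pa, K = 3.572e-07.
By Archard's law, V = K·W·L/H = 3.572e-07 · 1327 · 901.1 / 1.957e+09 = 2.182e-10 m³.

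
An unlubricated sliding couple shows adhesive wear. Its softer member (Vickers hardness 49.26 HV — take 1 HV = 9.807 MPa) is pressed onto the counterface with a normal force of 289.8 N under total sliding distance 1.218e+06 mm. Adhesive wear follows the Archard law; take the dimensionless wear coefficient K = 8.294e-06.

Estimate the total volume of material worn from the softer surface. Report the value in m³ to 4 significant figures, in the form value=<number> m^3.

Intermediate values are printed rounded, and all arithmetic keeps full precision. Rounded just once to 4 significant digits.
Convert: Distance covered L = 1.218e+06 mm = 1218 m.
Convert: Hardness H = 49.26 HV × 9.807 MPa/HV = 483.1 MPa = 4.831e+08 Pa.
Collected in SI base units: W = 289.8 N, H = 4.831e+08 Pa, K = 8.294e-06.
The Archard volume V = K·W·L/H = 8.294e-06 · 289.8 · 1218 / 4.831e+08 = 6.060e-09 m³.

value=6.060e-09 m^3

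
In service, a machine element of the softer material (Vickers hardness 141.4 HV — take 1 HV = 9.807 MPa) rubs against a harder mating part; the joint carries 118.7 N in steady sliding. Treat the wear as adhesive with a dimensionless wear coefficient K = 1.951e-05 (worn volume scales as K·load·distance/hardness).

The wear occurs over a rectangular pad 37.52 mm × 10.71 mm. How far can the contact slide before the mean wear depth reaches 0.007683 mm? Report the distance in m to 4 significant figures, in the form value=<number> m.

Printed values are rounded. All working math keeps full precision — rounded just once, at 4 significant digits.
Convert: Hardness H = 141.4 HV × 9.807 MPa/HV = 1387 MPa = 1.387e+09 Pa.
Convert: Pad sides 37.52 mm × 10.71 mm = 0.03752 m × 0.01071 m. Contact area A = 0.03752 m × 0.01071 m = 4.018e-04 m².
Convert: Depth limit h_lim = 0.007683 mm = 7.683e-06 m.
In SI base units: W = 118.7 N, H = 1.387e+09 Pa, K = 1.951e-05.
Volume at the limit: V_lim = h_lim·A = 7.683e-06 · 4.018e-04 = 3.087e-09 m³.
Inverting, life L = V_lim·H/(K·W) = 3.087e-09 · 1.387e+09 / (1.951e-05 · 118.7) = 1849 m.

value=1849 m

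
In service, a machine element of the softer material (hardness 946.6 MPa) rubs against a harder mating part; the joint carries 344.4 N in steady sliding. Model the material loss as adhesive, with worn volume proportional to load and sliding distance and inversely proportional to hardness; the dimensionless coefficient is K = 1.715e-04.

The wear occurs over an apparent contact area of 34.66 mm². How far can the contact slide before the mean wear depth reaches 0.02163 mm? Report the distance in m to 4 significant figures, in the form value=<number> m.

value=12.02 m

All arithmetic maintains full float precision — the intermediates are shown rounded. Rounded once at the end, at four significant digits.
Hardness H = 946.6 MPa = 9.466e+08 Pa.
Contact area A = 34.66 mm² = 3.466e-05 m².
Depth limit h_lim = 0.02163 mm = 2.163e-05 m.
In SI base units, W = 344.4 N, H = 9.466e+08 Pa, K = 1.715e-04.
Wearable volume V_lim = h_lim·A = 2.163e-05 · 3.466e-05 = 7.497e-10 m³.
Thus life L = V_lim·H/(K·W) = 7.497e-10 · 9.466e+08 / (1.715e-04 · 344.4) = 12.02 m.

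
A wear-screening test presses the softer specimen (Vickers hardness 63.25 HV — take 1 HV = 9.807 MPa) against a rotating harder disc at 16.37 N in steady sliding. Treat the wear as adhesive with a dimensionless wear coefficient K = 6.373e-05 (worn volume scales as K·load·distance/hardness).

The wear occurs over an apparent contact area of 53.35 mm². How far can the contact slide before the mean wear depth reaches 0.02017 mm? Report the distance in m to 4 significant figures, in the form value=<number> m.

value=639.8 m

The computation maintains exact precision; quoted intermediates are rounded; a single final rounding to four significant digits.
Hardness H = 63.25 HV × 9.807 MPa/HV = 620.3 MPa = 6.203e+08 Pa.
Contact area A = 53.35 mm² = 5.335e-05 m².
Depth limit h_lim = 0.02017 mm = 2.017e-05 m.
Working in SI base units: W = 16.37 N, H = 6.203e+08 Pa, K = 6.373e-05.
Allowed volume V_lim = h_lim·A = 2.017e-05 · 5.335e-05 = 1.076e-09 m³.
Thus life L = V_lim·H/(K·W) = 1.076e-09 · 6.203e+08 / (6.373e-05 · 16.37) = 639.8 m.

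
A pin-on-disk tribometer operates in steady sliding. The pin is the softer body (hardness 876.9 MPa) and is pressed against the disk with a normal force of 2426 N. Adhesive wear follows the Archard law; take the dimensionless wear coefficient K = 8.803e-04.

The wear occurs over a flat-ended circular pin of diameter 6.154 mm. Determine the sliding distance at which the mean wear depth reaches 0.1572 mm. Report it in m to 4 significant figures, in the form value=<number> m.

Displayed values are rounded; each operation holds full float precision. Rounded once at the end to four significant figures.
Convert: Hardness H = 876.9 MPa = 8.769e+08 Pa.
Convert: Pin diameter d = 6.154 mm = 0.006154 m. Contact area A = π·d²/4 = π·(0.006154 m)²/4 = 2.974e-05 m².
Convert: Depth limit h_lim = 0.1572 mm = 1.572e-04 m.
In SI base units, W = 2426 N, H = 8.769e+08 Pa, K = 8.803e-04.
Wearable volume V_lim = h_lim·A = 1.572e-04 · 2.974e-05 = 4.676e-09 m³.
So the life L = V_lim·H/(K·W) = 4.676e-09 · 8.769e+08 / (8.803e-04 · 2426) = 1.920 m.

value=1.920 m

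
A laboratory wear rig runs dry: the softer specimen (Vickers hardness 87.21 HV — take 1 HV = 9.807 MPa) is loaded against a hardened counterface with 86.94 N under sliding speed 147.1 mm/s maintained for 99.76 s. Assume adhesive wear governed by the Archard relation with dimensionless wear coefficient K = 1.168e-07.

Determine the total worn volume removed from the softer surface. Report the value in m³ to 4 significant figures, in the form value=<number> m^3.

All arithmetic maintains full precision. Shown intermediates are rounded; rounded once at the end: 4 significant figures.
Convert: Sliding speed v = 147.1 mm/s = 0.1471 m/s. Distance covered L = v·t = 0.1471 m/s × 99.76 s = 14.67 m.
Convert: Hardness H = 87.21 HV × 9.807 MPa/HV = 855.3 MPa = 8.553e+08 Pa.
Restated in SI base units: W = 86.94 N, H = 8.553e+08 Pa, K = 1.168e-07.
Volume removed: V = K·W·L/H = 1.168e-07 · 86.94 · 14.67 / 8.553e+08 = 1.742e-13 m³.

value=1.742e-13 m^3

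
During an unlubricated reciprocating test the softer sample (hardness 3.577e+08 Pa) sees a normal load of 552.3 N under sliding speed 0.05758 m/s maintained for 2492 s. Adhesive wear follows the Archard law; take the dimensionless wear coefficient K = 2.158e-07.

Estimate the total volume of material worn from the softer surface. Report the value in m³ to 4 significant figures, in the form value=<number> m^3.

The algebra carries full float precision, and displayed values are rounded; a single final rounding, at 4 significant figures.
Convert: The distance L = v·t = 0.05758 m/s × 2492 s = 143.5 m.
As SI base values: W = 552.3 N, H = 3.577e+08 Pa, K = 2.158e-07.
The Archard volume V = K·W·L/H = 2.158e-07 · 552.3 · 143.5 / 3.577e+08 = 4.781e-11 m³.

value=4.781e-11 m^3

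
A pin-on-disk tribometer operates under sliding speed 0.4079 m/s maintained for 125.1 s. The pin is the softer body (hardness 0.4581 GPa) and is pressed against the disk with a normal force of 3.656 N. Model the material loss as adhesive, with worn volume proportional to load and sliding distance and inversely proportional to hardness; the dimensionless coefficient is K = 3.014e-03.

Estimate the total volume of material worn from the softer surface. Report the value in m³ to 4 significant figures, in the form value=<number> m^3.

value=1.227e-09 m^3

All arithmetic carries full float precision. Intermediates are displayed rounded, and a lone final rounding to 4 significant figures.
Convert: Path length L = v·t = 0.4079 m/s × 125.1 s = 51.03 m.
Convert: Hardness H = 0.4581 GPa = 4.581e+08 Pa.
Expressed in SI base units: W = 3.656 N, H = 4.581e+08 Pa, K = 3.014e-03.
The Archard volume V = K·W·L/H = 3.014e-03 · 3.656 · 51.03 / 4.581e+08 = 1.227e-09 m³.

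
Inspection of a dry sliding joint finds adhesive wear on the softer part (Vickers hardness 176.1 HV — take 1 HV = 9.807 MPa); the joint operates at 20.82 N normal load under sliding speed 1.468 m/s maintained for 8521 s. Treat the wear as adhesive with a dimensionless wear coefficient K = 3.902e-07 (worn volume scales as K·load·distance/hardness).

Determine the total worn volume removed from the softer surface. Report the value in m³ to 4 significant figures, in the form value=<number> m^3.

value=5.884e-11 m^3

The computation holds exact precision. Quoted intermediates are rounded. Rounded once at the end: four significant figures.
Convert: Distance L = v·t = 1.468 m/s × 8521 s = 1.251e+04 m.
Convert: Hardness H = 176.1 HV × 9.807 MPa/HV = 1727 MPa = 1.727e+09 Pa.
In SI base units: W = 20.82 N, H = 1.727e+09 Pa, K = 3.902e-07.
Apply Archard: V = K·W·L/H = 3.902e-07 · 20.82 · 1.251e+04 / 1.727e+09 = 5.884e-11 m³.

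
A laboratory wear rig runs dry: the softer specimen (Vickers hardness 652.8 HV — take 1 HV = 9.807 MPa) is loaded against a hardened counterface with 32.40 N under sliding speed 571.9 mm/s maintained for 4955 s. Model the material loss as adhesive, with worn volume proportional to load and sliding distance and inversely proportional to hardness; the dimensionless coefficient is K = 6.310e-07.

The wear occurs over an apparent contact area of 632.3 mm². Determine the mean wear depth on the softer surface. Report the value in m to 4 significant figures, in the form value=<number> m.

value=1.431e-08 m

Every step holds full float precision. Intermediates are printed rounded; a single final rounding: four significant digits.
Convert: Sliding speed v = 571.9 mm/s = 0.5719 m/s. Path length L = v·t = 0.5719 m/s × 4955 s = 2834 m.
Convert: Hardness H = 652.8 HV × 9.807 MPa/HV = 6402 MPa = 6.402e+09 Pa.
Convert: Contact area A = 632.3 mm² = 6.323e-04 m².
Collected in SI base units: W = 32.40 N, H = 6.402e+09 Pa, K = 6.310e-07.
Volume removed: V = K·W·L/H = 6.310e-07 · 32.40 · 2834 / 6.402e+09 = 9.049e-12 m³.
Mean wear depth h = V/A = 9.049e-12 / 6.323e-04 = 1.431e-08 m.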